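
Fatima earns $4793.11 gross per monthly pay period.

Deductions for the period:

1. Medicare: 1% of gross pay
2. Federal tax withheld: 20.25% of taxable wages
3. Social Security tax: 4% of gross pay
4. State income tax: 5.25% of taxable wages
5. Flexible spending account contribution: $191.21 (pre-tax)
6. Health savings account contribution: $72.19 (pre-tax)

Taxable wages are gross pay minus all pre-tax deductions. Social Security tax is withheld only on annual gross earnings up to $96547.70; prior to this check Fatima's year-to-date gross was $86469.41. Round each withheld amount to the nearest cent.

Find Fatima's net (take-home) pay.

Flexible spending account contribution: $191.21
Health savings account contribution: $72.19
Pre-tax total = $191.21 + $72.19 = $263.40
Taxable wages = $4793.11 − $263.40 = $4529.71
Federal tax withheld: $4529.71 × 0.2025 = $917.27
State income tax: $4529.71 × 0.0525 = $237.81
Social Security tax: cap not yet reached, full $4793.11 is subject → $4793.11 × 0.04 = $191.72
Medicare: $4793.11 × 0.01 = $47.93
Total deductions = $191.21 + $72.19 + $917.27 + $237.81 + $191.72 + $47.93 = $1658.13
Net pay = $4793.11 − $1658.13 = $3134.98

$3134.98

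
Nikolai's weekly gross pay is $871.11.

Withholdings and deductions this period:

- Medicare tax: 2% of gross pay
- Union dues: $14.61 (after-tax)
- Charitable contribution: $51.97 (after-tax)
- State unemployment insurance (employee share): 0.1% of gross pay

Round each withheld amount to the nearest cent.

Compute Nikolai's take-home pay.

$786.24

State unemployment insurance (employee share): $871.11 × 0.001 = $0.87
Medicare tax: $871.11 × 0.02 = $17.42
Charitable contribution: $51.97
Union dues: $14.61
Total deductions = $0.87 + $17.42 + $51.97 + $14.61 = $84.87
Net pay = $871.11 − $84.87 = $786.24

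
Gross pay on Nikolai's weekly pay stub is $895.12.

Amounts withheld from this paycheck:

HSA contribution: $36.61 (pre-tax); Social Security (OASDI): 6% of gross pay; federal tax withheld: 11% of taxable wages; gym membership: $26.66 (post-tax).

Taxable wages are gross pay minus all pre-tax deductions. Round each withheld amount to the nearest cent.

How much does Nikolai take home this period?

HSA contribution: $36.61
Taxable wages = $895.12 − $36.61 = $858.51
Federal tax withheld: $858.51 × 0.11 = $94.44
Social Security (OASDI): $895.12 × 0.06 = $53.71
Gym membership: $26.66
Total deductions = $36.61 + $94.44 + $53.71 + $26.66 = $211.42
Net pay = $895.12 − $211.42 = $683.70

$683.70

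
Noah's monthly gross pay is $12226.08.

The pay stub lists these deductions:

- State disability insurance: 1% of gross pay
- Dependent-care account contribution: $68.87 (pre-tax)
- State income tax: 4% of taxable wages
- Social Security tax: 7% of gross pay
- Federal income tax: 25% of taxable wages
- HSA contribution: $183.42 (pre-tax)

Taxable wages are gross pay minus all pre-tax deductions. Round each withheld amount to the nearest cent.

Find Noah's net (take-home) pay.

$7523.30

HSA contribution: $183.42
Dependent-care account contribution: $68.87
Pre-tax total = $183.42 + $68.87 = $252.29
Taxable wages = $12226.08 − $252.29 = $11973.79
State income tax: $11973.79 × 0.04 = $478.95
Federal income tax: $11973.79 × 0.25 = $2993.45
State disability insurance: $12226.08 × 0.01 = $122.26
Social Security tax: $12226.08 × 0.07 = $855.83
Total deductions = $183.42 + $68.87 + $478.95 + $2993.45 + $122.26 + $855.83 = $4702.78
Net pay = $12226.08 − $4702.78 = $7523.30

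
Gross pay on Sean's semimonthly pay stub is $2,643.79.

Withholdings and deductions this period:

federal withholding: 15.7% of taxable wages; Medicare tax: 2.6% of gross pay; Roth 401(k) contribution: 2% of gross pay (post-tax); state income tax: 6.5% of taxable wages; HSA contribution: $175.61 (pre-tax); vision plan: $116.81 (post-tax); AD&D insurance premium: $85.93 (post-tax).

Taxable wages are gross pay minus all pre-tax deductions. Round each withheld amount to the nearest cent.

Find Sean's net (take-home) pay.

$1,595.89

HSA contribution: $175.61
Taxable wages = $2,643.79 − $175.61 = $2,468.18
State income tax: $2,468.18 × 0.065 = $160.43
Federal withholding: $2,468.18 × 0.157 = $387.50
Medicare tax: $2,643.79 × 0.026 = $68.74
Vision plan: $116.81
Roth 401(k) contribution: $2,643.79 × 0.02 = $52.88
AD&D insurance premium: $85.93
Total deductions = $175.61 + $160.43 + $387.50 + $68.74 + $116.81 + $52.88 + $85.93 = $1,047.90
Net pay = $2,643.79 − $1,047.90 = $1,595.89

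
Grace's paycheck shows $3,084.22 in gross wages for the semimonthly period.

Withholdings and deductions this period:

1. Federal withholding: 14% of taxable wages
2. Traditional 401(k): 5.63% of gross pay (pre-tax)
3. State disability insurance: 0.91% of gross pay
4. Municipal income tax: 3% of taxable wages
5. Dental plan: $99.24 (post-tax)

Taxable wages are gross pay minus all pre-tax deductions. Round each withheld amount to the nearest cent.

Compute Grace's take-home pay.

$2,288.47

Traditional 401(k): $3,084.22 × 0.0563 = $173.64
Taxable wages = $3,084.22 − $173.64 = $2,910.58
Municipal income tax: $2,910.58 × 0.03 = $87.32
Federal withholding: $2,910.58 × 0.14 = $407.48
State disability insurance: $3,084.22 × 0.0091 = $28.07
Dental plan: $99.24
Total deductions = $173.64 + $87.32 + $407.48 + $28.07 + $99.24 = $795.75
Net pay = $3,084.22 − $795.75 = $2,288.47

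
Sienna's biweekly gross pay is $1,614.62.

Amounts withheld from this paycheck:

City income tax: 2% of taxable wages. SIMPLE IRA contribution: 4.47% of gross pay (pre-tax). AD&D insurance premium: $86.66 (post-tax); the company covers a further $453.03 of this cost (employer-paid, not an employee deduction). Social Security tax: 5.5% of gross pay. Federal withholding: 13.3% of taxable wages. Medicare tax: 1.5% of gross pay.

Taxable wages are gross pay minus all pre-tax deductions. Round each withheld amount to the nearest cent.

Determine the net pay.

SIMPLE IRA contribution: $1,614.62 × 0.0447 = $72.17
Taxable wages = $1,614.62 − $72.17 = $1,542.45
Federal withholding: $1,542.45 × 0.133 = $205.15
City income tax: $1,542.45 × 0.02 = $30.85
Medicare tax: $1,614.62 × 0.015 = $24.22
Social Security tax: $1,614.62 × 0.055 = $88.80
AD&D insurance premium: $86.66
(Employer's $453.03 toward AD&D insurance premium is not withheld from the employee.)
Total deductions = $72.17 + $205.15 + $30.85 + $24.22 + $88.80 + $86.66 = $507.85
Net pay = $1,614.62 − $507.85 = $1,106.77

$1,106.77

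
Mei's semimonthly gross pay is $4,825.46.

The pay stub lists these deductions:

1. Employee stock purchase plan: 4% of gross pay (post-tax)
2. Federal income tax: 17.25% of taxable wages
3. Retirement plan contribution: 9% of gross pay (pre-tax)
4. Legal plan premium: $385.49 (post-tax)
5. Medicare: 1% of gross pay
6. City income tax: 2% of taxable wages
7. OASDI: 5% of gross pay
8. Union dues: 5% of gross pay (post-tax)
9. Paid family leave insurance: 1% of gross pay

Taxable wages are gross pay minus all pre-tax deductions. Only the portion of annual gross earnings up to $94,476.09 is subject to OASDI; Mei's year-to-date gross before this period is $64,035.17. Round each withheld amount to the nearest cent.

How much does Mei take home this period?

$2,388.32

Retirement plan contribution: $4,825.46 × 0.09 = $434.29
Taxable wages = $4,825.46 − $434.29 = $4,391.17
Federal income tax: $4,391.17 × 0.1725 = $757.48
City income tax: $4,391.17 × 0.02 = $87.82
OASDI: cap not yet reached, full $4,825.46 is subject → $4,825.46 × 0.05 = $241.27
Paid family leave insurance: $4,825.46 × 0.01 = $48.25
Medicare: $4,825.46 × 0.01 = $48.25
Employee stock purchase plan: $4,825.46 × 0.04 = $193.02
Union dues: $4,825.46 × 0.05 = $241.27
Legal plan premium: $385.49
Total deductions = $434.29 + $757.48 + $87.82 + $241.27 + $48.25 + $48.25 + $193.02 + $241.27 + $385.49 = $2,437.14
Net pay = $4,825.46 − $2,437.14 = $2,388.32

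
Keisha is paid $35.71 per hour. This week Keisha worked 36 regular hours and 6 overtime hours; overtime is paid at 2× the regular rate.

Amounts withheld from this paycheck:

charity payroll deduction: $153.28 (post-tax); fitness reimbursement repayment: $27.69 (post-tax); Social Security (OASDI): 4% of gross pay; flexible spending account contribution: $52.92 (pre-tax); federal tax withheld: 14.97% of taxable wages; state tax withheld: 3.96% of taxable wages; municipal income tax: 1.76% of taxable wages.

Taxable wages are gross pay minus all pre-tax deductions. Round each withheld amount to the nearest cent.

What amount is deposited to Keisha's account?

Regular pay: 36 × $35.71 = $1285.56
Overtime pay: 6 × $35.71 × 2 = $428.52
Gross pay = $1285.56 + $428.52 = $1714.08
Flexible spending account contribution: $52.92
Taxable wages = $1714.08 − $52.92 = $1661.16
Municipal income tax: $1661.16 × 0.0176 = $29.24
State tax withheld: $1661.16 × 0.0396 = $65.78
Federal tax withheld: $1661.16 × 0.1497 = $248.68
Social Security (OASDI): $1714.08 × 0.04 = $68.56
Fitness reimbursement repayment: $27.69
Charity payroll deduction: $153.28
Total deductions = $52.92 + $29.24 + $65.78 + $248.68 + $68.56 + $27.69 + $153.28 = $646.15
Net pay = $1714.08 − $646.15 = $1067.93

$1067.93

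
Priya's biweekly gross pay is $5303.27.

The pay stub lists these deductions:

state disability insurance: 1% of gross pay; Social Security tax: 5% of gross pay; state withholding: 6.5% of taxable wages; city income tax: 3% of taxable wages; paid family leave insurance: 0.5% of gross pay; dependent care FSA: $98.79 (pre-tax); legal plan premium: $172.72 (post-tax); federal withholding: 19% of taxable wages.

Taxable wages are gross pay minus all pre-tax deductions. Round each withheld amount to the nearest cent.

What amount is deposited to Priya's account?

Dependent care FSA: $98.79
Taxable wages = $5303.27 − $98.79 = $5204.48
City income tax: $5204.48 × 0.03 = $156.13
Federal withholding: $5204.48 × 0.19 = $988.85
State withholding: $5204.48 × 0.065 = $338.29
State disability insurance: $5303.27 × 0.01 = $53.03
Social Security tax: $5303.27 × 0.05 = $265.16
Paid family leave insurance: $5303.27 × 0.005 = $26.52
Legal plan premium: $172.72
Total deductions = $98.79 + $156.13 + $988.85 + $338.29 + $53.03 + $265.16 + $26.52 + $172.72 = $2099.49
Net pay = $5303.27 − $2099.49 = $3203.78

$3203.78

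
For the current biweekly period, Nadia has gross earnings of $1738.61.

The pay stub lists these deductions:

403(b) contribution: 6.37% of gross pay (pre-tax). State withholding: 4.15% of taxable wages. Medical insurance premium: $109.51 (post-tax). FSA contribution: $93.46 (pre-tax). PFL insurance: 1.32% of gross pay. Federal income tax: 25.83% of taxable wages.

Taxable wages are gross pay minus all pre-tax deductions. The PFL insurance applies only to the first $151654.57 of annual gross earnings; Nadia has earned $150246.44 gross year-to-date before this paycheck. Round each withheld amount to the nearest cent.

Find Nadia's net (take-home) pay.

403(b) contribution: $1738.61 × 0.0637 = $110.75
FSA contribution: $93.46
Pre-tax total = $110.75 + $93.46 = $204.21
Taxable wages = $1738.61 − $204.21 = $1534.40
State withholding: $1534.40 × 0.0415 = $63.68
Federal income tax: $1534.40 × 0.2583 = $396.34
PFL insurance: only $151654.57 − $150246.44 = $1408.13 of this check is subject → $1408.13 × 0.0132 = $18.59
Medical insurance premium: $109.51
Total deductions = $110.75 + $93.46 + $63.68 + $396.34 + $18.59 + $109.51 = $792.33
Net pay = $1738.61 − $792.33 = $946.28

$946.28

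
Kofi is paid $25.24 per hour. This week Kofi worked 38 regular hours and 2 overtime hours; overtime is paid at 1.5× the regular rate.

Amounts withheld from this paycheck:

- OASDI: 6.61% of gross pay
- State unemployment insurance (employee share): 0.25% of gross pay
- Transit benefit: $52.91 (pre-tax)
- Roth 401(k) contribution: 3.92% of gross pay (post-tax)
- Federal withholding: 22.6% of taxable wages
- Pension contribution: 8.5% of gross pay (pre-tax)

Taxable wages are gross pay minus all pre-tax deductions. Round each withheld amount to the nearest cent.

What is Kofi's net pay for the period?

Regular pay: 38 × $25.24 = $959.12
Overtime pay: 2 × $25.24 × 1.5 = $75.72
Gross pay = $959.12 + $75.72 = $1,034.84
Pension contribution: $1,034.84 × 0.085 = $87.96
Transit benefit: $52.91
Pre-tax total = $87.96 + $52.91 = $140.87
Taxable wages = $1,034.84 − $140.87 = $893.97
Federal withholding: $893.97 × 0.226 = $202.04
State unemployment insurance (employee share): $1,034.84 × 0.0025 = $2.59
OASDI: $1,034.84 × 0.0661 = $68.40
Roth 401(k) contribution: $1,034.84 × 0.0392 = $40.57
Total deductions = $87.96 + $52.91 + $202.04 + $2.59 + $68.40 + $40.57 = $454.47
Net pay = $1,034.84 − $454.47 = $580.37

$580.37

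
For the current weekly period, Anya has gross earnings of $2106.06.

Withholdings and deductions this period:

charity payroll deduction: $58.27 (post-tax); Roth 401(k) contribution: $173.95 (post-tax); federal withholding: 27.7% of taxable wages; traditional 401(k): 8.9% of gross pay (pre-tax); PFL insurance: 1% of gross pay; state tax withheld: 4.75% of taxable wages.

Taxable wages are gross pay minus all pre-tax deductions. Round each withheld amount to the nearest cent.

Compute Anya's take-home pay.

$1042.75

Traditional 401(k): $2106.06 × 0.089 = $187.44
Taxable wages = $2106.06 − $187.44 = $1918.62
State tax withheld: $1918.62 × 0.0475 = $91.13
Federal withholding: $1918.62 × 0.277 = $531.46
PFL insurance: $2106.06 × 0.01 = $21.06
Roth 401(k) contribution: $173.95
Charity payroll deduction: $58.27
Total deductions = $187.44 + $91.13 + $531.46 + $21.06 + $173.95 + $58.27 = $1063.31
Net pay = $2106.06 − $1063.31 = $1042.75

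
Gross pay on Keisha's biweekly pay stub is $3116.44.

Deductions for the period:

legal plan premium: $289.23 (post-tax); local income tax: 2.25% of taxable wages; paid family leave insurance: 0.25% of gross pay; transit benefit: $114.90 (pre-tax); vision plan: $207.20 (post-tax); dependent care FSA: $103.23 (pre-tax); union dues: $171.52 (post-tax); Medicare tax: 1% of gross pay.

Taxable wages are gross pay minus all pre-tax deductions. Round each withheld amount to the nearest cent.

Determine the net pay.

$2126.20

Dependent care FSA: $103.23
Transit benefit: $114.90
Pre-tax total = $103.23 + $114.90 = $218.13
Taxable wages = $3116.44 − $218.13 = $2898.31
Local income tax: $2898.31 × 0.0225 = $65.21
Paid family leave insurance: $3116.44 × 0.0025 = $7.79
Medicare tax: $3116.44 × 0.01 = $31.16
Union dues: $171.52
Vision plan: $207.20
Legal plan premium: $289.23
Total deductions = $103.23 + $114.90 + $65.21 + $7.79 + $31.16 + $171.52 + $207.20 + $289.23 = $990.24
Net pay = $3116.44 − $990.24 = $2126.20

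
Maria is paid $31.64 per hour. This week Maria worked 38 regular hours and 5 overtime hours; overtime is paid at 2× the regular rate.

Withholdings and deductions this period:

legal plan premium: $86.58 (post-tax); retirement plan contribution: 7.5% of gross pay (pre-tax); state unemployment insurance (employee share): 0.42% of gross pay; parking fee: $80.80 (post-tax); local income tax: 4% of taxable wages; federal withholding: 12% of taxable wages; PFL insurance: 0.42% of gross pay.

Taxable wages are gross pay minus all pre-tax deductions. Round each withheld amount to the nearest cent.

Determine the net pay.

$999.91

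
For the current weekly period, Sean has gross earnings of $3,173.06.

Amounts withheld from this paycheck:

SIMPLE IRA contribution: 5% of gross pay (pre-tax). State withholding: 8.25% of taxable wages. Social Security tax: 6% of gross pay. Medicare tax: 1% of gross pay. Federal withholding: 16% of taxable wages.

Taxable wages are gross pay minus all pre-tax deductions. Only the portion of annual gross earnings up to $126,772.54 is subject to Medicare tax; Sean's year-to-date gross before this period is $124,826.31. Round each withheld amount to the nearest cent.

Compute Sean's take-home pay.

$2,073.57

SIMPLE IRA contribution: $3,173.06 × 0.05 = $158.65
Taxable wages = $3,173.06 − $158.65 = $3,014.41
State withholding: $3,014.41 × 0.0825 = $248.69
Federal withholding: $3,014.41 × 0.16 = $482.31
Social Security tax: $3,173.06 × 0.06 = $190.38
Medicare tax: only $126,772.54 − $124,826.31 = $1,946.23 of this check is subject → $1,946.23 × 0.01 = $19.46
Total deductions = $158.65 + $248.69 + $482.31 + $190.38 + $19.46 = $1,099.49
Net pay = $3,173.06 − $1,099.49 = $2,073.57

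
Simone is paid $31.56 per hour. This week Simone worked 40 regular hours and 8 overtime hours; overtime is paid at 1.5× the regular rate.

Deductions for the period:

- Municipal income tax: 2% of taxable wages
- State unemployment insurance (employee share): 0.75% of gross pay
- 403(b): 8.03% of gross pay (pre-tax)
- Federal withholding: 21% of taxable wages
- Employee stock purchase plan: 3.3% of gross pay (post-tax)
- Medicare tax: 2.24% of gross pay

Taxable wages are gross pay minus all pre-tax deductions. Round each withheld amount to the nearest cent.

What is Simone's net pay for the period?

Regular pay: 40 × $31.56 = $1,262.40
Overtime pay: 8 × $31.56 × 1.5 = $378.72
Gross pay = $1,262.40 + $378.72 = $1,641.12
403(b): $1,641.12 × 0.0803 = $131.78
Taxable wages = $1,641.12 − $131.78 = $1,509.34
Municipal income tax: $1,509.34 × 0.02 = $30.19
Federal withholding: $1,509.34 × 0.21 = $316.96
State unemployment insurance (employee share): $1,641.12 × 0.0075 = $12.31
Medicare tax: $1,641.12 × 0.0224 = $36.76
Employee stock purchase plan: $1,641.12 × 0.033 = $54.16
Total deductions = $131.78 + $30.19 + $316.96 + $12.31 + $36.76 + $54.16 = $582.16
Net pay = $1,641.12 − $582.16 = $1,058.96

$1,058.96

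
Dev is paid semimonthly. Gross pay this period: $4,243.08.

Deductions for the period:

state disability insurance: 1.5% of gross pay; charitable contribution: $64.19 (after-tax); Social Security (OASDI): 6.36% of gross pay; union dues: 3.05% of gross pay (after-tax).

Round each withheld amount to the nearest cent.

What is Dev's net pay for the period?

$3,715.97

Social Security (OASDI): $4,243.08 × 0.0636 = $269.86
State disability insurance: $4,243.08 × 0.015 = $63.65
Charitable contribution: $64.19
Union dues: $4,243.08 × 0.0305 = $129.41
Total deductions = $269.86 + $63.65 + $64.19 + $129.41 = $527.11
Net pay = $4,243.08 − $527.11 = $3,715.97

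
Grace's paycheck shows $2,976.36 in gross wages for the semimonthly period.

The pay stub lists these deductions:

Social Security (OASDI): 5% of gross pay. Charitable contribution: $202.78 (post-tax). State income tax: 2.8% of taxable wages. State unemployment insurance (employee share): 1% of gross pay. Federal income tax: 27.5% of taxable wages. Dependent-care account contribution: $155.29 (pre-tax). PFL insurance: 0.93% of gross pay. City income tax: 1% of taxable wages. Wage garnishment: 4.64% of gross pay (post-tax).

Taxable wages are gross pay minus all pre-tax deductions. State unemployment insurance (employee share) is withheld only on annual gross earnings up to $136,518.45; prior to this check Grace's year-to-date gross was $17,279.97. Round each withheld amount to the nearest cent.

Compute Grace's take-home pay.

Dependent-care account contribution: $155.29
Taxable wages = $2,976.36 − $155.29 = $2,821.07
State income tax: $2,821.07 × 0.028 = $78.99
City income tax: $2,821.07 × 0.01 = $28.21
Federal income tax: $2,821.07 × 0.275 = $775.79
PFL insurance: $2,976.36 × 0.0093 = $27.68
State unemployment insurance (employee share): cap not yet reached, full $2,976.36 is subject → $2,976.36 × 0.01 = $29.76
Social Security (OASDI): $2,976.36 × 0.05 = $148.82
Charitable contribution: $202.78
Wage garnishment: $2,976.36 × 0.0464 = $138.10
Total deductions = $155.29 + $78.99 + $28.21 + $775.79 + $27.68 + $29.76 + $148.82 + $202.78 + $138.10 = $1,585.42
Net pay = $2,976.36 − $1,585.42 = $1,390.94

$1,390.94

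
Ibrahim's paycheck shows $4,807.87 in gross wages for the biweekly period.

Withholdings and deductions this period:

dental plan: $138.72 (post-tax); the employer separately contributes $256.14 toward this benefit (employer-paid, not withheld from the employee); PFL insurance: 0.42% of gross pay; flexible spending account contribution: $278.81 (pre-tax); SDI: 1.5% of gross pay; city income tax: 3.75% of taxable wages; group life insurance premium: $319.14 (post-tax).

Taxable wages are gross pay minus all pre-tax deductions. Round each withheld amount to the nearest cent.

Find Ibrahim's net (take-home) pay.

$3,809.05

Flexible spending account contribution: $278.81
Taxable wages = $4,807.87 − $278.81 = $4,529.06
City income tax: $4,529.06 × 0.0375 = $169.84
SDI: $4,807.87 × 0.015 = $72.12
PFL insurance: $4,807.87 × 0.0042 = $20.19
Group life insurance premium: $319.14
Dental plan: $138.72
(Employer's $256.14 toward dental plan is not withheld from the employee.)
Total deductions = $278.81 + $169.84 + $72.12 + $20.19 + $319.14 + $138.72 = $998.82
Net pay = $4,807.87 − $998.82 = $3,809.05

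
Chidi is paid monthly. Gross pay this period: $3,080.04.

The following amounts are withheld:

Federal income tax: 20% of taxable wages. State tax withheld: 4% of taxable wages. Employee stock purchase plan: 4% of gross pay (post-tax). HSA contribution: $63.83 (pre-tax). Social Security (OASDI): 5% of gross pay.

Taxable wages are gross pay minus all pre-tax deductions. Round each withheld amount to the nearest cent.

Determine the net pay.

HSA contribution: $63.83
Taxable wages = $3,080.04 − $63.83 = $3,016.21
Federal income tax: $3,016.21 × 0.2 = $603.24
State tax withheld: $3,016.21 × 0.04 = $120.65
Social Security (OASDI): $3,080.04 × 0.05 = $154.00
Employee stock purchase plan: $3,080.04 × 0.04 = $123.20
Total deductions = $63.83 + $603.24 + $120.65 + $154.00 + $123.20 = $1,064.92
Net pay = $3,080.04 − $1,064.92 = $2,015.12

$2,015.12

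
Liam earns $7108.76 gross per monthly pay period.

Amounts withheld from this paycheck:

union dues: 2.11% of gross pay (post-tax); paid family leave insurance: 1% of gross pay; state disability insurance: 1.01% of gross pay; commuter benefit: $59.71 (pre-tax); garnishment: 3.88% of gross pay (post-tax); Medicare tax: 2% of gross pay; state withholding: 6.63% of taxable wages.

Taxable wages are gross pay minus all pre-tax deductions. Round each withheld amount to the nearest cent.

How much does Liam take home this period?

$5870.82

Commuter benefit: $59.71
Taxable wages = $7108.76 − $59.71 = $7049.05
State withholding: $7049.05 × 0.0663 = $467.35
State disability insurance: $7108.76 × 0.0101 = $71.80
Paid family leave insurance: $7108.76 × 0.01 = $71.09
Medicare tax: $7108.76 × 0.02 = $142.18
Union dues: $7108.76 × 0.0211 = $149.99
Garnishment: $7108.76 × 0.0388 = $275.82
Total deductions = $59.71 + $467.35 + $71.80 + $71.09 + $142.18 + $149.99 + $275.82 = $1237.94
Net pay = $7108.76 − $1237.94 = $5870.82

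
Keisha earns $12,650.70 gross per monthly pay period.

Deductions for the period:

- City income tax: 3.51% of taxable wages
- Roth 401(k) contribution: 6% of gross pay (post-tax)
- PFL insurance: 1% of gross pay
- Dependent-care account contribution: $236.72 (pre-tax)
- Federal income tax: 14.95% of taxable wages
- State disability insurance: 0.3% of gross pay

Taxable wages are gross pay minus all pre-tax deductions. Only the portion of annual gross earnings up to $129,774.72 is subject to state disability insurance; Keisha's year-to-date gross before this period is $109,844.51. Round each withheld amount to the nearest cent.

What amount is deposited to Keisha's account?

Dependent-care account contribution: $236.72
Taxable wages = $12,650.70 − $236.72 = $12,413.98
Federal income tax: $12,413.98 × 0.1495 = $1,855.89
City income tax: $12,413.98 × 0.0351 = $435.73
PFL insurance: $12,650.70 × 0.01 = $126.51
State disability insurance: cap not yet reached, full $12,650.70 is subject → $12,650.70 × 0.003 = $37.95
Roth 401(k) contribution: $12,650.70 × 0.06 = $759.04
Total deductions = $236.72 + $1,855.89 + $435.73 + $126.51 + $37.95 + $759.04 = $3,451.84
Net pay = $12,650.70 − $3,451.84 = $9,198.86

$9,198.86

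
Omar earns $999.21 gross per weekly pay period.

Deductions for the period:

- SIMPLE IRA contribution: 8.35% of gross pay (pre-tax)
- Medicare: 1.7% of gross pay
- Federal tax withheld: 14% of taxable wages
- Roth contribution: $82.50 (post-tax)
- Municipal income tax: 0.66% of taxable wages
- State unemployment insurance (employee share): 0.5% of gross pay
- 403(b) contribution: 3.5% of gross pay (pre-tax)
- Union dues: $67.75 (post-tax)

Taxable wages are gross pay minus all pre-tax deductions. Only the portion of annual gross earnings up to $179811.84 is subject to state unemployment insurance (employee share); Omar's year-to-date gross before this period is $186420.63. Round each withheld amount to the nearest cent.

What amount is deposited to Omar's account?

SIMPLE IRA contribution: $999.21 × 0.0835 = $83.43
403(b) contribution: $999.21 × 0.035 = $34.97
Pre-tax total = $83.43 + $34.97 = $118.40
Taxable wages = $999.21 − $118.40 = $880.81
Federal tax withheld: $880.81 × 0.14 = $123.31
Municipal income tax: $880.81 × 0.0066 = $5.81
Medicare: $999.21 × 0.017 = $16.99
State unemployment insurance (employee share): annual cap $179811.84 already reached (YTD $186420.63), so $0.00
Union dues: $67.75
Roth contribution: $82.50
Total deductions = $83.43 + $34.97 + $123.31 + $5.81 + $16.99 + $0.00 + $67.75 + $82.50 = $414.76
Net pay = $999.21 − $414.76 = $584.45

$584.45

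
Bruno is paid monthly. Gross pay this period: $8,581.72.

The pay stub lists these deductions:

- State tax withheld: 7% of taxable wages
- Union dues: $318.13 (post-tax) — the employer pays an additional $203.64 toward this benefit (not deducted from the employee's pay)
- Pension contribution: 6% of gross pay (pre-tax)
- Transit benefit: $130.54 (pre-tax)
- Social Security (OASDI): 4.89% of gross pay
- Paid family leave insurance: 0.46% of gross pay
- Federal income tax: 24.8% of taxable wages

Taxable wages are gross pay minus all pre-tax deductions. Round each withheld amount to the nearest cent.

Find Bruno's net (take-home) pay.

Pension contribution: $8,581.72 × 0.06 = $514.90
Transit benefit: $130.54
Pre-tax total = $514.90 + $130.54 = $645.44
Taxable wages = $8,581.72 − $645.44 = $7,936.28
Federal income tax: $7,936.28 × 0.248 = $1,968.20
State tax withheld: $7,936.28 × 0.07 = $555.54
Paid family leave insurance: $8,581.72 × 0.0046 = $39.48
Social Security (OASDI): $8,581.72 × 0.0489 = $419.65
Union dues: $318.13
(Employer's $203.64 toward union dues is not withheld from the employee.)
Total deductions = $514.90 + $130.54 + $1,968.20 + $555.54 + $39.48 + $419.65 + $318.13 = $3,946.44
Net pay = $8,581.72 − $3,946.44 = $4,635.28

$4,635.28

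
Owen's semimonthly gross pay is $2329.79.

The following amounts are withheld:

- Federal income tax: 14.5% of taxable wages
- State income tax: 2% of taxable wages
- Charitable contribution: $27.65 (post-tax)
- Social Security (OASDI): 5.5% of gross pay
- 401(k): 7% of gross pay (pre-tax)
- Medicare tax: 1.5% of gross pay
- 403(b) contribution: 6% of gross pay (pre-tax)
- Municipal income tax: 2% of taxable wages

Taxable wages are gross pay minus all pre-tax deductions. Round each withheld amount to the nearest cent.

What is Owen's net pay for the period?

403(b) contribution: $2329.79 × 0.06 = $139.79
401(k): $2329.79 × 0.07 = $163.09
Pre-tax total = $139.79 + $163.09 = $302.88
Taxable wages = $2329.79 − $302.88 = $2026.91
State income tax: $2026.91 × 0.02 = $40.54
Municipal income tax: $2026.91 × 0.02 = $40.54
Federal income tax: $2026.91 × 0.145 = $293.90
Social Security (OASDI): $2329.79 × 0.055 = $128.14
Medicare tax: $2329.79 × 0.015 = $34.95
Charitable contribution: $27.65
Total deductions = $139.79 + $163.09 + $40.54 + $40.54 + $293.90 + $128.14 + $34.95 + $27.65 = $868.60
Net pay = $2329.79 − $868.60 = $1461.19

$1461.19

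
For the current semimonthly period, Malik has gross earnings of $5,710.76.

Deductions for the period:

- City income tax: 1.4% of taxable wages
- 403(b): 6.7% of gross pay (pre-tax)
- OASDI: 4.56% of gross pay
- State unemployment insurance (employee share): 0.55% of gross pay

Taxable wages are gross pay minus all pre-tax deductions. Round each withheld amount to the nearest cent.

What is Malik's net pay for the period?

$4,961.73

403(b): $5,710.76 × 0.067 = $382.62
Taxable wages = $5,710.76 − $382.62 = $5,328.14
City income tax: $5,328.14 × 0.014 = $74.59
State unemployment insurance (employee share): $5,710.76 × 0.0055 = $31.41
OASDI: $5,710.76 × 0.0456 = $260.41
Total deductions = $382.62 + $74.59 + $31.41 + $260.41 = $749.03
Net pay = $5,710.76 − $749.03 = $4,961.73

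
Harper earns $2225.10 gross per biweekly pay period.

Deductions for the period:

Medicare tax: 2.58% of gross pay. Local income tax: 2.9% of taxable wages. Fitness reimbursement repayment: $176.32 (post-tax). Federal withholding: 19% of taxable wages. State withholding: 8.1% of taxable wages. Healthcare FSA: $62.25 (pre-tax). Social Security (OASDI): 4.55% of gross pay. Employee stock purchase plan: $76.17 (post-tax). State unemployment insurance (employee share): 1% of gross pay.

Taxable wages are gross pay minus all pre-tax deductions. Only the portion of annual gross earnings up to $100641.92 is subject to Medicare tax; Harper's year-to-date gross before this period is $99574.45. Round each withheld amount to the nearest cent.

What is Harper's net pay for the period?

$1110.48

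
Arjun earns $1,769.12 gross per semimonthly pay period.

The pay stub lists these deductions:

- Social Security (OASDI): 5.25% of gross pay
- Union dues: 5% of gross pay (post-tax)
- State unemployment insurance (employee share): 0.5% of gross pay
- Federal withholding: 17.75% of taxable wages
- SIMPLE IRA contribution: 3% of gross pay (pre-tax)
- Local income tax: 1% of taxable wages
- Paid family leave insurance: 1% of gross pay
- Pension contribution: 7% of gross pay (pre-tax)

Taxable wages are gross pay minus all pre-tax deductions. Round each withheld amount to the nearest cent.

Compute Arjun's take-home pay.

Pension contribution: $1,769.12 × 0.07 = $123.84
SIMPLE IRA contribution: $1,769.12 × 0.03 = $53.07
Pre-tax total = $123.84 + $53.07 = $176.91
Taxable wages = $1,769.12 − $176.91 = $1,592.21
Local income tax: $1,592.21 × 0.01 = $15.92
Federal withholding: $1,592.21 × 0.1775 = $282.62
Social Security (OASDI): $1,769.12 × 0.0525 = $92.88
Paid family leave insurance: $1,769.12 × 0.01 = $17.69
State unemployment insurance (employee share): $1,769.12 × 0.005 = $8.85
Union dues: $1,769.12 × 0.05 = $88.46
Total deductions = $123.84 + $53.07 + $15.92 + $282.62 + $92.88 + $17.69 + $8.85 + $88.46 = $683.33
Net pay = $1,769.12 − $683.33 = $1,085.79

$1,085.79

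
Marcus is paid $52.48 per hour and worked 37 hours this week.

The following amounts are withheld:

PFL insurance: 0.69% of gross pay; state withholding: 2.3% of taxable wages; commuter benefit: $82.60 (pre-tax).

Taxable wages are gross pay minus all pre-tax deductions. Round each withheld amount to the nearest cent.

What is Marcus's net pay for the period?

$1,803.00

Gross pay: 37 × $52.48 = $1,941.76
Commuter benefit: $82.60
Taxable wages = $1,941.76 − $82.60 = $1,859.16
State withholding: $1,859.16 × 0.023 = $42.76
PFL insurance: $1,941.76 × 0.0069 = $13.40
Total deductions = $82.60 + $42.76 + $13.40 = $138.76
Net pay = $1,941.76 − $138.76 = $1,803.00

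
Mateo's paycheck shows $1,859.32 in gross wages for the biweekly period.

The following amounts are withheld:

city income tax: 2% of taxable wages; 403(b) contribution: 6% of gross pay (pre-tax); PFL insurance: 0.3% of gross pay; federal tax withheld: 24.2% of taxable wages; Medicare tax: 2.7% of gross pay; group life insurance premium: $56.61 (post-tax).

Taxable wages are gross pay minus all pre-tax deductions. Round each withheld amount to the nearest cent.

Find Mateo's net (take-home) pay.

$1,177.45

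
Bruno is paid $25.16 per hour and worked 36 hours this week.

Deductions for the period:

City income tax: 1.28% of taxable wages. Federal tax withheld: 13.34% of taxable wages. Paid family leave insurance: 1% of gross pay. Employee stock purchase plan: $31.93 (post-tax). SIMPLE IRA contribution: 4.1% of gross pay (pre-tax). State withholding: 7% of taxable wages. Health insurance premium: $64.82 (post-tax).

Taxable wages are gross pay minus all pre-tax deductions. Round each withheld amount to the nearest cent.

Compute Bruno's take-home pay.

$575.02

Gross pay: 36 × $25.16 = $905.76
SIMPLE IRA contribution: $905.76 × 0.041 = $37.14
Taxable wages = $905.76 − $37.14 = $868.62
Federal tax withheld: $868.62 × 0.1334 = $115.87
State withholding: $868.62 × 0.07 = $60.80
City income tax: $868.62 × 0.0128 = $11.12
Paid family leave insurance: $905.76 × 0.01 = $9.06
Health insurance premium: $64.82
Employee stock purchase plan: $31.93
Total deductions = $37.14 + $115.87 + $60.80 + $11.12 + $9.06 + $64.82 + $31.93 = $330.74
Net pay = $905.76 − $330.74 = $575.02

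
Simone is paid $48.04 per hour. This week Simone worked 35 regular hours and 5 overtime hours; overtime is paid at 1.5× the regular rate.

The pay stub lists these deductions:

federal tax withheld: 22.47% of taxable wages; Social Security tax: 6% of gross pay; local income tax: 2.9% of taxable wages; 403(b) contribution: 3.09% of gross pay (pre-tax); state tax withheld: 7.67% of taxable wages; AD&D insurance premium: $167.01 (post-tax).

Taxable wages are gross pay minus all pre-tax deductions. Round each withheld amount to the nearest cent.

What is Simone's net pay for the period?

Regular pay: 35 × $48.04 = $1,681.40
Overtime pay: 5 × $48.04 × 1.5 = $360.30
Gross pay = $1,681.40 + $360.30 = $2,041.70
403(b) contribution: $2,041.70 × 0.0309 = $63.09
Taxable wages = $2,041.70 − $63.09 = $1,978.61
Local income tax: $1,978.61 × 0.029 = $57.38
Federal tax withheld: $1,978.61 × 0.2247 = $444.59
State tax withheld: $1,978.61 × 0.0767 = $151.76
Social Security tax: $2,041.70 × 0.06 = $122.50
AD&D insurance premium: $167.01
Total deductions = $63.09 + $57.38 + $444.59 + $151.76 + $122.50 + $167.01 = $1,006.33
Net pay = $2,041.70 − $1,006.33 = $1,035.37

$1,035.37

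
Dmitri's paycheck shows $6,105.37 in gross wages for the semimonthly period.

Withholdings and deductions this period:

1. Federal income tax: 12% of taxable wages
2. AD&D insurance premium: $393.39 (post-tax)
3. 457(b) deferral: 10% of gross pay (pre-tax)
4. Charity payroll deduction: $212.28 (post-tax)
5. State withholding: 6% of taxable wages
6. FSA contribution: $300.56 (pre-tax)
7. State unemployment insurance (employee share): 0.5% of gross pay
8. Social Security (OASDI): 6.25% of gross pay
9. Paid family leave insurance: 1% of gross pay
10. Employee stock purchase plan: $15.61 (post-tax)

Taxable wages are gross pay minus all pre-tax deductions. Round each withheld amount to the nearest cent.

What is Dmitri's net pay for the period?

$3,164.85

FSA contribution: $300.56
457(b) deferral: $6,105.37 × 0.1 = $610.54
Pre-tax total = $300.56 + $610.54 = $911.10
Taxable wages = $6,105.37 − $911.10 = $5,194.27
State withholding: $5,194.27 × 0.06 = $311.66
Federal income tax: $5,194.27 × 0.12 = $623.31
Paid family leave insurance: $6,105.37 × 0.01 = $61.05
Social Security (OASDI): $6,105.37 × 0.0625 = $381.59
State unemployment insurance (employee share): $6,105.37 × 0.005 = $30.53
Charity payroll deduction: $212.28
Employee stock purchase plan: $15.61
AD&D insurance premium: $393.39
Total deductions = $300.56 + $610.54 + $311.66 + $623.31 + $61.05 + $381.59 + $30.53 + $212.28 + $15.61 + $393.39 = $2,940.52
Net pay = $6,105.37 − $2,940.52 = $3,164.85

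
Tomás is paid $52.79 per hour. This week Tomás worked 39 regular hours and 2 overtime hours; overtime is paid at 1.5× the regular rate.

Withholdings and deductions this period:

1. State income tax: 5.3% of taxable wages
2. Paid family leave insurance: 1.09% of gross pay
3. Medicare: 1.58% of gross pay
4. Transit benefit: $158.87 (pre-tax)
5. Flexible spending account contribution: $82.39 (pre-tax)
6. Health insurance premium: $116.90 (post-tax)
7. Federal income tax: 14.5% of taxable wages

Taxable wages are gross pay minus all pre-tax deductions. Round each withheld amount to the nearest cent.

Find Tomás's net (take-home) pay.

Regular pay: 39 × $52.79 = $2,058.81
Overtime pay: 2 × $52.79 × 1.5 = $158.37
Gross pay = $2,058.81 + $158.37 = $2,217.18
Flexible spending account contribution: $82.39
Transit benefit: $158.87
Pre-tax total = $82.39 + $158.87 = $241.26
Taxable wages = $2,217.18 − $241.26 = $1,975.92
Federal income tax: $1,975.92 × 0.145 = $286.51
State income tax: $1,975.92 × 0.053 = $104.72
Paid family leave insurance: $2,217.18 × 0.0109 = $24.17
Medicare: $2,217.18 × 0.0158 = $35.03
Health insurance premium: $116.90
Total deductions = $82.39 + $158.87 + $286.51 + $104.72 + $24.17 + $35.03 + $116.90 = $808.59
Net pay = $2,217.18 − $808.59 = $1,408.59

$1,408.59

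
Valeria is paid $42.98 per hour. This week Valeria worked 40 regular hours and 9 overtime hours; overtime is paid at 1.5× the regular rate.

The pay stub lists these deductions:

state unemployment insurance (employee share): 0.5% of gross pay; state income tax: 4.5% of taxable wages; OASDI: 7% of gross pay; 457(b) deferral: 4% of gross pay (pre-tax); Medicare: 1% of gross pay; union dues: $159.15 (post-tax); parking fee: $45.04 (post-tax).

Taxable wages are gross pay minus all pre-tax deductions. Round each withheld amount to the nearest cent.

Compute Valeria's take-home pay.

Regular pay: 40 × $42.98 = $1719.20
Overtime pay: 9 × $42.98 × 1.5 = $580.23
Gross pay = $1719.20 + $580.23 = $2299.43
457(b) deferral: $2299.43 × 0.04 = $91.98
Taxable wages = $2299.43 − $91.98 = $2207.45
State income tax: $2207.45 × 0.045 = $99.34
State unemployment insurance (employee share): $2299.43 × 0.005 = $11.50
OASDI: $2299.43 × 0.07 = $160.96
Medicare: $2299.43 × 0.01 = $22.99
Parking fee: $45.04
Union dues: $159.15
Total deductions = $91.98 + $99.34 + $11.50 + $160.96 + $22.99 + $45.04 + $159.15 = $590.96
Net pay = $2299.43 − $590.96 = $1708.47

$1708.47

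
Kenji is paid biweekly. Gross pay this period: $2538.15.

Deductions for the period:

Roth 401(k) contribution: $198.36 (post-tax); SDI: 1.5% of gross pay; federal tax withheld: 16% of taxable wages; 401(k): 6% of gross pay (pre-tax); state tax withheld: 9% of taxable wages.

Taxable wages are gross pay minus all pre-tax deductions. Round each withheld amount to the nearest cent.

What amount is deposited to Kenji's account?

$1552.96

401(k): $2538.15 × 0.06 = $152.29
Taxable wages = $2538.15 − $152.29 = $2385.86
Federal tax withheld: $2385.86 × 0.16 = $381.74
State tax withheld: $2385.86 × 0.09 = $214.73
SDI: $2538.15 × 0.015 = $38.07
Roth 401(k) contribution: $198.36
Total deductions = $152.29 + $381.74 + $214.73 + $38.07 + $198.36 = $985.19
Net pay = $2538.15 − $985.19 = $1552.96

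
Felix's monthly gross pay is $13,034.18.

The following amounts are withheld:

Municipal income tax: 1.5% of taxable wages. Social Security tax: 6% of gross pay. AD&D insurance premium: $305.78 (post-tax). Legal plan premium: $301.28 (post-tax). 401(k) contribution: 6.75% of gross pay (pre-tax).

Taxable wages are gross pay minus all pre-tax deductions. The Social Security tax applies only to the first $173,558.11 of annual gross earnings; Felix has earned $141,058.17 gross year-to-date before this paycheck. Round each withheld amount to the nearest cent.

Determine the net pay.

$10,582.94

401(k) contribution: $13,034.18 × 0.0675 = $879.81
Taxable wages = $13,034.18 − $879.81 = $12,154.37
Municipal income tax: $12,154.37 × 0.015 = $182.32
Social Security tax: cap not yet reached, full $13,034.18 is subject → $13,034.18 × 0.06 = $782.05
Legal plan premium: $301.28
AD&D insurance premium: $305.78
Total deductions = $879.81 + $182.32 + $782.05 + $301.28 + $305.78 = $2,451.24
Net pay = $13,034.18 − $2,451.24 = $10,582.94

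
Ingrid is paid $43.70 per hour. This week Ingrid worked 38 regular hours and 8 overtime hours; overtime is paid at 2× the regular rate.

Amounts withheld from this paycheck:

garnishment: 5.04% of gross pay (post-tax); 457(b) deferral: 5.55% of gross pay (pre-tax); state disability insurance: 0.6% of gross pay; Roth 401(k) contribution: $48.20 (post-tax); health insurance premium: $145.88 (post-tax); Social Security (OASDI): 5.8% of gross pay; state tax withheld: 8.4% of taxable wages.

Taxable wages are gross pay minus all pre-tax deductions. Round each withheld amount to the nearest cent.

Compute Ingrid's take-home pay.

Regular pay: 38 × $43.70 = $1,660.60
Overtime pay: 8 × $43.70 × 2 = $699.20
Gross pay = $1,660.60 + $699.20 = $2,359.80
457(b) deferral: $2,359.80 × 0.0555 = $130.97
Taxable wages = $2,359.80 − $130.97 = $2,228.83
State tax withheld: $2,228.83 × 0.084 = $187.22
Social Security (OASDI): $2,359.80 × 0.058 = $136.87
State disability insurance: $2,359.80 × 0.006 = $14.16
Health insurance premium: $145.88
Roth 401(k) contribution: $48.20
Garnishment: $2,359.80 × 0.0504 = $118.93
Total deductions = $130.97 + $187.22 + $136.87 + $14.16 + $145.88 + $48.20 + $118.93 = $782.23
Net pay = $2,359.80 − $782.23 = $1,577.57

$1,577.57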